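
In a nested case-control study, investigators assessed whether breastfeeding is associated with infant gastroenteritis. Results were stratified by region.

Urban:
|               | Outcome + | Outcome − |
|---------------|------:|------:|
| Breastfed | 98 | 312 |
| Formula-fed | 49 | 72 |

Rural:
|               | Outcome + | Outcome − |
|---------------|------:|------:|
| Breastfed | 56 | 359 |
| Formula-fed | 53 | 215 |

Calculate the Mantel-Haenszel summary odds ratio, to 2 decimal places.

0.55

OR_MH = Σ(aᵢdᵢ/nᵢ) / Σ(bᵢcᵢ/nᵢ), where nᵢ is the stratum total.
Stratum 1 (Urban): n = 531; a·d/n = 98·72/531 = 13.2881; b·c/n = 312·49/531 = 28.7910
Stratum 2 (Rural): n = 683; a·d/n = 56·215/683 = 17.6281; b·c/n = 359·53/683 = 27.8580
OR_MH = (13.2881 + 17.6281) / (28.7910 + 27.8580) = 30.9162 / 56.6489 = 0.54575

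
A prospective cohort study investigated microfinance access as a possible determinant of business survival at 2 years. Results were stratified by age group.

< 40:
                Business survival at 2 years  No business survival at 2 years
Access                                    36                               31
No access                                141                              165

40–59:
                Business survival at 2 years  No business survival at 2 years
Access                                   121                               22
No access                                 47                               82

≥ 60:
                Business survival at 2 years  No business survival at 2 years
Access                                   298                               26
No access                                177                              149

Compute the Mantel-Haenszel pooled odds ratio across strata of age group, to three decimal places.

5.341

OR_MH = Σ(aᵢdᵢ/nᵢ) / Σ(bᵢcᵢ/nᵢ), where nᵢ is the stratum total.
Stratum 1 (< 40): n = 373; a·d/n = 36·165/373 = 15.9249; b·c/n = 31·141/373 = 11.7185
Stratum 2 (40–59): n = 272; a·d/n = 121·82/272 = 36.4779; b·c/n = 22·47/272 = 3.8015
Stratum 3 (≥ 60): n = 650; a·d/n = 298·149/650 = 68.3108; b·c/n = 26·177/650 = 7.0800
OR_MH = (15.9249 + 36.4779 + 68.3108) / (11.7185 + 3.8015 + 7.0800) = 120.7136 / 22.6000 = 5.34132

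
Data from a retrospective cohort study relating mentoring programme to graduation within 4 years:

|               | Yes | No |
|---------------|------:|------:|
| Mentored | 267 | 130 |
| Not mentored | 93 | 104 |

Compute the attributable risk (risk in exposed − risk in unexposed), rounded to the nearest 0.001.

0.200

Cells: a = 267, b = 130, c = 93, d = 104.
Risk in exposed = 267/397 = 0.672544; risk in unexposed = 93/197 = 0.472081.
Risk difference = 0.672544 − 0.472081 = 0.200463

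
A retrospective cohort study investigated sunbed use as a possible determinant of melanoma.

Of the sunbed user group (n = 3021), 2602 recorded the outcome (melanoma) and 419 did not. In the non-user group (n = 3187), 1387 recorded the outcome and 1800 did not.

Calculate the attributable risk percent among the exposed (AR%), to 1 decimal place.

49.5

From the description: a = 2602, b = 419, c = 1387, d = 1800.
Risk in exposed = 2602/3021 = 0.86130; risk in unexposed = 1387/3187 = 0.43521.
RR = 0.86130/0.43521 = 1.97907
AR% = (RR − 1)/RR × 100 = (1.97907 − 1)/1.97907 × 100 = 49.4713%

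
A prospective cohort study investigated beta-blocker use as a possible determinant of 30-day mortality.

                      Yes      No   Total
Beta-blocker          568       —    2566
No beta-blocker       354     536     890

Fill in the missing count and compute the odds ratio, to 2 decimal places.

The missing cell is in the exposed row: 2566 − 568 = 1998.
So a = 568, b = 1998, c = 354, d = 536.
OR = (a·d)/(b·c) = (568 × 536) / (1998 × 354) = 304448 / 707292 = 0.43044

0.43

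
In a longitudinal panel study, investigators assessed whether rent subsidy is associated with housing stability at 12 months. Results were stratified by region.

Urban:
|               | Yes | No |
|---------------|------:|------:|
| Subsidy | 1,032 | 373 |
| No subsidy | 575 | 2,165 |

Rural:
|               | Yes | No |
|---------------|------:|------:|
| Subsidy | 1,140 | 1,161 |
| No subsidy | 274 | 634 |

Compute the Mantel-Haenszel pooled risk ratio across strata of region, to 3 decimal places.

2.567

RR_MH = Σ(aᵢ·n₀ᵢ/nᵢ) / Σ(cᵢ·n₁ᵢ/nᵢ), with n₁ᵢ = aᵢ+bᵢ (exposed), n₀ᵢ = cᵢ+dᵢ (unexposed), nᵢ = n₁ᵢ+n₀ᵢ.
Stratum 1 (Urban): n₁ = 1405, n₀ = 2740, n = 4145; a·n₀/n = 1032·2740/4145 = 682.1906; c·n₁/n = 575·1405/4145 = 194.9035
Stratum 2 (Rural): n₁ = 2301, n₀ = 908, n = 3209; a·n₀/n = 1140·908/3209 = 322.5678; c·n₁/n = 274·2301/3209 = 196.4706
RR_MH = (682.1906 + 322.5678) / (194.9035 + 196.4706) = 1004.7584 / 391.3740 = 2.56726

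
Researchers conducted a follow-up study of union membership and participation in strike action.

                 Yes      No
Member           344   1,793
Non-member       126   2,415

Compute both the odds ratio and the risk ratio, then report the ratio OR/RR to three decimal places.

Cells: a = 344, b = 1793, c = 126, d = 2415.
OR = (344·2415)/(1793·126) = 830760/225918 = 3.67726
Risk in exposed = 344/2137 = 0.16097; risk in unexposed = 126/2541 = 0.04959; RR = 3.24630
OR/RR = 3.67726 / 3.24630 = 1.13276
The outcome is not rare, so the OR lies further from 1 than the RR.

1.133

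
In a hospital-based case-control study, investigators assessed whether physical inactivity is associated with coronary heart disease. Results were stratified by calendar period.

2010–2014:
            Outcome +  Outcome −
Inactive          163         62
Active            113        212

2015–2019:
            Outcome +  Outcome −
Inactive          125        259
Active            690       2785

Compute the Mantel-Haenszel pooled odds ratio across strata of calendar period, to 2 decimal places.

OR_MH = Σ(aᵢdᵢ/nᵢ) / Σ(bᵢcᵢ/nᵢ), where nᵢ is the stratum total.
Stratum 1 (2010–2014): n = 550; a·d/n = 163·212/550 = 62.8291; b·c/n = 62·113/550 = 12.7382
Stratum 2 (2015–2019): n = 3859; a·d/n = 125·2785/3859 = 90.2112; b·c/n = 259·690/3859 = 46.3099
OR_MH = (62.8291 + 90.2112) / (12.7382 + 46.3099) = 153.0403 / 59.0481 = 2.59179

2.59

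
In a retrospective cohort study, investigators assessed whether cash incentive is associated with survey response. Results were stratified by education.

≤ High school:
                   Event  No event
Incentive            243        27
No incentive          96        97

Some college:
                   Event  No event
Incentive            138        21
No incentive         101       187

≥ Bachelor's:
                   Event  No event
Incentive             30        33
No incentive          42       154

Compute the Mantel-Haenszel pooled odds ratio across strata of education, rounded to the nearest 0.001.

8.059

OR_MH = Σ(aᵢdᵢ/nᵢ) / Σ(bᵢcᵢ/nᵢ), where nᵢ is the stratum total.
Stratum 1 (≤ High school): n = 463; a·d/n = 243·97/463 = 50.9093; b·c/n = 27·96/463 = 5.5983
Stratum 2 (Some college): n = 447; a·d/n = 138·187/447 = 57.7315; b·c/n = 21·101/447 = 4.7450
Stratum 3 (≥ Bachelor's): n = 259; a·d/n = 30·154/259 = 17.8378; b·c/n = 33·42/259 = 5.3514
OR_MH = (50.9093 + 57.7315 + 17.8378) / (5.5983 + 4.7450 + 5.3514) = 126.4787 / 15.6946 = 8.05874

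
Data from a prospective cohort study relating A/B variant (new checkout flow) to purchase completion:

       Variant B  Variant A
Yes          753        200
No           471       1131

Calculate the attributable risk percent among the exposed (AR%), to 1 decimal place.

75.6

Reading the table with exposure as columns: a = 753 (Variant B, case), b = 471 (Variant B, non-case), c = 200 (Variant A, case), d = 1131.
Risk in exposed = 753/1224 = 0.61520; risk in unexposed = 200/1331 = 0.15026.
RR = 0.61520/0.15026 = 4.09413
AR% = (RR − 1)/RR × 100 = (4.09413 − 1)/4.09413 × 100 = 75.5748%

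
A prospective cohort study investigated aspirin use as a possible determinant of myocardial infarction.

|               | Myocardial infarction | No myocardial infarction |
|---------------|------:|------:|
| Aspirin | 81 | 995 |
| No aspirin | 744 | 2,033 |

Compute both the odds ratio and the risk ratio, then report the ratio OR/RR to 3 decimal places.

0.792

Cells: a = 81, b = 995, c = 744, d = 2033.
OR = (81·2033)/(995·744) = 164673/740280 = 0.22245
Risk in exposed = 81/1076 = 0.07528; risk in unexposed = 744/2777 = 0.26792; RR = 0.28098
OR/RR = 0.22245 / 0.28098 = 0.79168
The outcome is not rare, so the OR lies further from 1 than the RR.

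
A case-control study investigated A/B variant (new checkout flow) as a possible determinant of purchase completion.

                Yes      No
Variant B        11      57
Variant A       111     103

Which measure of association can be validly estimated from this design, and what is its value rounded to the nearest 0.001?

0.179

Cells: a = 11, b = 57, c = 111, d = 103.
This is a case-control study: participants were sampled on outcome status, so risks in the source population cannot be estimated directly — relative risk is not valid here. The odds ratio is the appropriate measure.
OR = (a·d)/(b·c) = (11 × 103) / (57 × 111) = 1133 / 6327 = 0.17907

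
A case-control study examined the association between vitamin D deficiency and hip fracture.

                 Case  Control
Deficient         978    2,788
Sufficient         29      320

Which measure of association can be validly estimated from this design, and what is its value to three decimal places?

Cells: a = 978, b = 2788, c = 29, d = 320.
This is a case-control study: participants were sampled on outcome status, so risks in the source population cannot be estimated directly — relative risk is not valid here. The odds ratio is the appropriate measure.
OR = (a·d)/(b·c) = (978 × 320) / (2788 × 29) = 312960 / 80852 = 3.87078

3.871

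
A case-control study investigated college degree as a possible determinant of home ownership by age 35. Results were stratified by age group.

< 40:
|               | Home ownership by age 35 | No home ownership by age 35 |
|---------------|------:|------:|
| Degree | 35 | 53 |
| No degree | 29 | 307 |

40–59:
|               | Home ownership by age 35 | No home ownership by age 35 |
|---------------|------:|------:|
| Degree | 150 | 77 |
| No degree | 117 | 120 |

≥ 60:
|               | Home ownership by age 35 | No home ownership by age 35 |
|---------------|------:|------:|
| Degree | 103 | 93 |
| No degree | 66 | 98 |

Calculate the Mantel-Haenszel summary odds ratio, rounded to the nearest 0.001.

2.299

OR_MH = Σ(aᵢdᵢ/nᵢ) / Σ(bᵢcᵢ/nᵢ), where nᵢ is the stratum total.
Stratum 1 (< 40): n = 424; a·d/n = 35·307/424 = 25.3420; b·c/n = 53·29/424 = 3.6250
Stratum 2 (40–59): n = 464; a·d/n = 150·120/464 = 38.7931; b·c/n = 77·117/464 = 19.4159
Stratum 3 (≥ 60): n = 360; a·d/n = 103·98/360 = 28.0389; b·c/n = 93·66/360 = 17.0500
OR_MH = (25.3420 + 38.7931 + 28.0389) / (3.6250 + 19.4159 + 17.0500) = 92.1740 / 40.0909 = 2.29912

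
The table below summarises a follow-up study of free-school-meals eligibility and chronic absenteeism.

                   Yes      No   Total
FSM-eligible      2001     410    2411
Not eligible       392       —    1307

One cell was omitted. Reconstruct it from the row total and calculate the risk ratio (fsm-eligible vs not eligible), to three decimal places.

The missing cell is in the unexposed row: 1307 − 392 = 915.
So a = 2001, b = 410, c = 392, d = 915.
RR = [a/(a+b)] / [c/(c+d)] = (2001/2411) / (392/1307) = 0.82995/0.29992 = 2.76719

2.767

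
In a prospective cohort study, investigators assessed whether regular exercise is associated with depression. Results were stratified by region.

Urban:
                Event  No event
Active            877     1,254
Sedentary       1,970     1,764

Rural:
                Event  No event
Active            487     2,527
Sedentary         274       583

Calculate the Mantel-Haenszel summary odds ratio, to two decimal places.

0.56

OR_MH = Σ(aᵢdᵢ/nᵢ) / Σ(bᵢcᵢ/nᵢ), where nᵢ is the stratum total.
Stratum 1 (Urban): n = 5865; a·d/n = 877·1764/5865 = 263.7729; b·c/n = 1254·1970/5865 = 421.2072
Stratum 2 (Rural): n = 3871; a·d/n = 487·583/3871 = 73.3456; b·c/n = 2527·274/3871 = 178.8680
OR_MH = (263.7729 + 73.3456) / (421.2072 + 178.8680) = 337.1185 / 600.0752 = 0.56179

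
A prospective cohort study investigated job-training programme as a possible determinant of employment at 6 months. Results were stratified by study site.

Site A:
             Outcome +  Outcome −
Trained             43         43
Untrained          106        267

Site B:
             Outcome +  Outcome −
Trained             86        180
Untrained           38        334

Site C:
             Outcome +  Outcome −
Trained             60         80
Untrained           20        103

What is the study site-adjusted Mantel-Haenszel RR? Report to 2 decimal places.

2.44

RR_MH = Σ(aᵢ·n₀ᵢ/nᵢ) / Σ(cᵢ·n₁ᵢ/nᵢ), with n₁ᵢ = aᵢ+bᵢ (exposed), n₀ᵢ = cᵢ+dᵢ (unexposed), nᵢ = n₁ᵢ+n₀ᵢ.
Stratum 1 (Site A): n₁ = 86, n₀ = 373, n = 459; a·n₀/n = 43·373/459 = 34.9434; c·n₁/n = 106·86/459 = 19.8606
Stratum 2 (Site B): n₁ = 266, n₀ = 372, n = 638; a·n₀/n = 86·372/638 = 50.1442; c·n₁/n = 38·266/638 = 15.8433
Stratum 3 (Site C): n₁ = 140, n₀ = 123, n = 263; a·n₀/n = 60·123/263 = 28.0608; c·n₁/n = 20·140/263 = 10.6464
RR_MH = (34.9434 + 50.1442 + 28.0608) / (19.8606 + 15.8433 + 10.6464) = 113.1484 / 46.3502 = 2.44116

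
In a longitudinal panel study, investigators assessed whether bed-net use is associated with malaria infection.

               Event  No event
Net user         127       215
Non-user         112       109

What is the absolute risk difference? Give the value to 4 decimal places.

Cells: a = 127, b = 215, c = 112, d = 109.
Risk in exposed = 127/342 = 0.371345; risk in unexposed = 112/221 = 0.506787.
Risk difference = 0.371345 − 0.506787 = -0.135442

-0.1354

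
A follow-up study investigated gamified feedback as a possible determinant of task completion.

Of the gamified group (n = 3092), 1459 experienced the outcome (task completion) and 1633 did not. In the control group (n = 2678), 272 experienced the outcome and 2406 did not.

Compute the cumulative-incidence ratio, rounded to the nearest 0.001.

From the description: a = 1459, b = 1633, c = 272, d = 2406.
Risk in exposed = 1459/3092 = 0.47186; risk in unexposed = 272/2678 = 0.10157.
RR = 0.47186 / 0.10157 = 4.64577
The risk among the exposed is 4.65 times that among the unexposed.

4.646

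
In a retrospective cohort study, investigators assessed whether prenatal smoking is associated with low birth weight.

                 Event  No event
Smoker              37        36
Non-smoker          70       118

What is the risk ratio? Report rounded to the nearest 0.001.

Cells: a = 37, b = 36, c = 70, d = 118.
Risk in exposed = 37/73 = 0.50685; risk in unexposed = 70/188 = 0.37234.
RR = 0.50685 / 0.37234 = 1.36125
The risk among the exposed is 1.36 times that among the unexposed.

1.361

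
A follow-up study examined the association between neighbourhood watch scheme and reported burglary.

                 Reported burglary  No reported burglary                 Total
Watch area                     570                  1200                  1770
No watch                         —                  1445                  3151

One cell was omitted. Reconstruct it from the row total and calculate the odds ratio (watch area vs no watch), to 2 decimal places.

The missing cell is in the unexposed row: 3151 − 1445 = 1706.
So a = 570, b = 1200, c = 1706, d = 1445.
OR = (a·d)/(b·c) = (570 × 1445) / (1200 × 1706) = 823650 / 2047200 = 0.40233

0.40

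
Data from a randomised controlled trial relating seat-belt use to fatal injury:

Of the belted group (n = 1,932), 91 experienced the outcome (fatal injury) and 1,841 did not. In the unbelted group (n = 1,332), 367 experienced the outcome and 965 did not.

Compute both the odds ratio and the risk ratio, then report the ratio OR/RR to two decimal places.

0.76

From the description: a = 91, b = 1841, c = 367, d = 965.
OR = (91·965)/(1841·367) = 87815/675647 = 0.12997
Risk in exposed = 91/1932 = 0.04710; risk in unexposed = 367/1332 = 0.27553; RR = 0.17095
OR/RR = 0.12997 / 0.17095 = 0.76028
The outcome is not rare, so the OR lies further from 1 than the RR.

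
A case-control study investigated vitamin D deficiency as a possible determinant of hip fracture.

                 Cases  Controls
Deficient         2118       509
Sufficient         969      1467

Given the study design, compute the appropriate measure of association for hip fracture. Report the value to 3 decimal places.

Cells: a = 2118, b = 509, c = 969, d = 1467.
This is a case-control study: participants were sampled on outcome status, so risks in the source population cannot be estimated directly — relative risk is not valid here. The odds ratio is the appropriate measure.
OR = (a·d)/(b·c) = (2118 × 1467) / (509 × 969) = 3107106 / 493221 = 6.29962

6.300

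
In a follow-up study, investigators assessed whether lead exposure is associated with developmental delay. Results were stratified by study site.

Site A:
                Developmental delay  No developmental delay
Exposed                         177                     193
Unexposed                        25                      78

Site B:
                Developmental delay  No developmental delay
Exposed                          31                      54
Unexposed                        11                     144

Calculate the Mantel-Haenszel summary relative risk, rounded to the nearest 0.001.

2.497

RR_MH = Σ(aᵢ·n₀ᵢ/nᵢ) / Σ(cᵢ·n₁ᵢ/nᵢ), with n₁ᵢ = aᵢ+bᵢ (exposed), n₀ᵢ = cᵢ+dᵢ (unexposed), nᵢ = n₁ᵢ+n₀ᵢ.
Stratum 1 (Site A): n₁ = 370, n₀ = 103, n = 473; a·n₀/n = 177·103/473 = 38.5433; c·n₁/n = 25·370/473 = 19.5560
Stratum 2 (Site B): n₁ = 85, n₀ = 155, n = 240; a·n₀/n = 31·155/240 = 20.0208; c·n₁/n = 11·85/240 = 3.8958
RR_MH = (38.5433 + 20.0208) / (19.5560 + 3.8958) = 58.5642 / 23.4519 = 2.49721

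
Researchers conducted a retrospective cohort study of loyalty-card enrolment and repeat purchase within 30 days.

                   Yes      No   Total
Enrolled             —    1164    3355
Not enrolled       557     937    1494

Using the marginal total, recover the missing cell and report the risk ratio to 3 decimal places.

1.752

The missing cell is in the exposed row: 3355 − 1164 = 2191.
So a = 2191, b = 1164, c = 557, d = 937.
RR = [a/(a+b)] / [c/(c+d)] = (2191/3355) / (557/1494) = 0.65306/0.37282 = 1.75164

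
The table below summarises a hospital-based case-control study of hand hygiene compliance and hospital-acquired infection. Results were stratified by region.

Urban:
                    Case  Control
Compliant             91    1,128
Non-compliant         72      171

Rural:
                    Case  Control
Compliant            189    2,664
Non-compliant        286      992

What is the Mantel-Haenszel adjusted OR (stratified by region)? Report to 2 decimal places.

0.23

OR_MH = Σ(aᵢdᵢ/nᵢ) / Σ(bᵢcᵢ/nᵢ), where nᵢ is the stratum total.
Stratum 1 (Urban): n = 1462; a·d/n = 91·171/1462 = 10.6436; b·c/n = 1128·72/1462 = 55.5513
Stratum 2 (Rural): n = 4131; a·d/n = 189·992/4131 = 45.3856; b·c/n = 2664·286/4131 = 184.4357
OR_MH = (10.6436 + 45.3856) / (55.5513 + 184.4357) = 56.0293 / 239.9870 = 0.23347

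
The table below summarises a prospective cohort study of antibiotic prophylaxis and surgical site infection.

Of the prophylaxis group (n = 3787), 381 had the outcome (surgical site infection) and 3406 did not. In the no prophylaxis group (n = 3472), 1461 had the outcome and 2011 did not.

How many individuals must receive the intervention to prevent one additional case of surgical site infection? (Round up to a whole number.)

4

Risk in treated group = 381/3787 = 0.10061; risk in control = 1461/3472 = 0.42079.
Absolute risk reduction = 0.42079 − 0.10061 = 0.32019
NNT = 1 / ARR = 1 / 0.32019 = 3.123 → round up → 4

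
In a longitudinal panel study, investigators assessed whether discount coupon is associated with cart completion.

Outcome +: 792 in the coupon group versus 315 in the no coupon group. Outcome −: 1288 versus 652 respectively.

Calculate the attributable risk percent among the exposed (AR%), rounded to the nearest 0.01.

14.45

From the description: a = 792, b = 1288, c = 315, d = 652.
Risk in exposed = 792/2080 = 0.38077; risk in unexposed = 315/967 = 0.32575.
RR = 0.38077/0.32575 = 1.16890
AR% = (RR − 1)/RR × 100 = (1.16890 − 1)/1.16890 × 100 = 14.4496%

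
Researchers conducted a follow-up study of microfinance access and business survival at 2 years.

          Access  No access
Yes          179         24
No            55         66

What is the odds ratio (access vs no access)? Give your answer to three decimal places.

8.950

Reading the table with exposure as columns: a = 179 (Access, case), b = 55 (Access, non-case), c = 24 (No access, case), d = 66.
OR = (a·d)/(b·c) = (179 × 66) / (55 × 24) = 11814 / 1320 = 8.95000
The odds of business survival at 2 years are about 8.95 times as high in the access group.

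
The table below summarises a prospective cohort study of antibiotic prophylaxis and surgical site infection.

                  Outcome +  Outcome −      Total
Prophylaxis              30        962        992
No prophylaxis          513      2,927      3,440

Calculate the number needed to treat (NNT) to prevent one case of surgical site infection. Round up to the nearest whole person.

9

Risk in treated group = 30/992 = 0.03024; risk in control = 513/3440 = 0.14913.
Absolute risk reduction = 0.14913 − 0.03024 = 0.11889
NNT = 1 / ARR = 1 / 0.11889 = 8.411 → round up → 9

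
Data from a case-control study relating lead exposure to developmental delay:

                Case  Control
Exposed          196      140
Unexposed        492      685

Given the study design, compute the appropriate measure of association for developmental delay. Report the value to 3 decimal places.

1.949

Cells: a = 196, b = 140, c = 492, d = 685.
This is a case-control study: participants were sampled on outcome status, so risks in the source population cannot be estimated directly — relative risk is not valid here. The odds ratio is the appropriate measure.
OR = (a·d)/(b·c) = (196 × 685) / (140 × 492) = 134260 / 68880 = 1.94919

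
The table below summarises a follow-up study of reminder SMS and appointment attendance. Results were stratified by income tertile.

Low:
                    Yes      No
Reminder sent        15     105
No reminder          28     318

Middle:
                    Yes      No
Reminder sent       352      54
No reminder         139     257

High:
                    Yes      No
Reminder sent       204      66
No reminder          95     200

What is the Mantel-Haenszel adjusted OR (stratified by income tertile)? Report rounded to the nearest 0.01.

7.29

OR_MH = Σ(aᵢdᵢ/nᵢ) / Σ(bᵢcᵢ/nᵢ), where nᵢ is the stratum total.
Stratum 1 (Low): n = 466; a·d/n = 15·318/466 = 10.2361; b·c/n = 105·28/466 = 6.3090
Stratum 2 (Middle): n = 802; a·d/n = 352·257/802 = 112.7980; b·c/n = 54·139/802 = 9.3591
Stratum 3 (High): n = 565; a·d/n = 204·200/565 = 72.2124; b·c/n = 66·95/565 = 11.0973
OR_MH = (10.2361 + 112.7980 + 72.2124) / (6.3090 + 9.3591 + 11.0973) = 195.2464 / 26.7655 = 7.29472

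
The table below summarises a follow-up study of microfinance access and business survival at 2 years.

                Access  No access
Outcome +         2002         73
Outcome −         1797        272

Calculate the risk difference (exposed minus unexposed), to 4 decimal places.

0.3154

Reading the table with exposure as columns: a = 2002 (Access, case), b = 1797 (Access, non-case), c = 73 (No access, case), d = 272.
Risk in exposed = 2002/3799 = 0.526981; risk in unexposed = 73/345 = 0.211594.
Risk difference = 0.526981 − 0.211594 = 0.315387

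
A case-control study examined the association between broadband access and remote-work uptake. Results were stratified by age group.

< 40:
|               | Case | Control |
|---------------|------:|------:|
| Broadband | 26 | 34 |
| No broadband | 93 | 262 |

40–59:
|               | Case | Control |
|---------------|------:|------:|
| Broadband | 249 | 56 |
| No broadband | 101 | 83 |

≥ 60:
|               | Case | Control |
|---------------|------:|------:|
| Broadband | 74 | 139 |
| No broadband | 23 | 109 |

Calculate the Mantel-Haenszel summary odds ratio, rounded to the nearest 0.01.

2.88

OR_MH = Σ(aᵢdᵢ/nᵢ) / Σ(bᵢcᵢ/nᵢ), where nᵢ is the stratum total.
Stratum 1 (< 40): n = 415; a·d/n = 26·262/415 = 16.4145; b·c/n = 34·93/415 = 7.6193
Stratum 2 (40–59): n = 489; a·d/n = 249·83/489 = 42.2638; b·c/n = 56·101/489 = 11.5665
Stratum 3 (≥ 60): n = 345; a·d/n = 74·109/345 = 23.3797; b·c/n = 139·23/345 = 9.2667
OR_MH = (16.4145 + 42.2638 + 23.3797) / (7.6193 + 11.5665 + 9.2667) = 82.0580 / 28.4524 = 2.88404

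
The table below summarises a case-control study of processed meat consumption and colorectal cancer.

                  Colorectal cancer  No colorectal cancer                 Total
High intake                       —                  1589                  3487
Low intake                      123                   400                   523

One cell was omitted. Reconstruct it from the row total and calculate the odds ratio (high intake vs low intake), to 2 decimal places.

3.88

The missing cell is in the exposed row: 3487 − 1589 = 1898.
So a = 1898, b = 1589, c = 123, d = 400.
OR = (a·d)/(b·c) = (1898 × 400) / (1589 × 123) = 759200 / 195447 = 3.88443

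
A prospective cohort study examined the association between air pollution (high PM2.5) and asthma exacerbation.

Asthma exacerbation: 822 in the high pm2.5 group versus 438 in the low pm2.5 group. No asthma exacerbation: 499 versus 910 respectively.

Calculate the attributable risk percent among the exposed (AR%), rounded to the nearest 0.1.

47.8

From the description: a = 822, b = 499, c = 438, d = 910.
Risk in exposed = 822/1321 = 0.62226; risk in unexposed = 438/1348 = 0.32493.
RR = 0.62226/0.32493 = 1.91507
AR% = (RR − 1)/RR × 100 = (1.91507 − 1)/1.91507 × 100 = 47.7826%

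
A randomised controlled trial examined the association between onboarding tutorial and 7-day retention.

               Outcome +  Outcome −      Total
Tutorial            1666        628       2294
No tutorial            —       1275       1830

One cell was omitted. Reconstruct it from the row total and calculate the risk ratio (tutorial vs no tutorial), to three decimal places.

2.395

The missing cell is in the unexposed row: 1830 − 1275 = 555.
So a = 1666, b = 628, c = 555, d = 1275.
RR = [a/(a+b)] / [c/(c+d)] = (1666/2294) / (555/1830) = 0.72624/0.30328 = 2.39464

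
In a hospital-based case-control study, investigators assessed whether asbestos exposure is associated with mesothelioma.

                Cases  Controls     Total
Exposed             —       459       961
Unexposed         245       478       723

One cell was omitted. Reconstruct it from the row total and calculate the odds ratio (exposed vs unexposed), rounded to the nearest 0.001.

The missing cell is in the exposed row: 961 − 459 = 502.
So a = 502, b = 459, c = 245, d = 478.
OR = (a·d)/(b·c) = (502 × 478) / (459 × 245) = 239956 / 112455 = 2.13380

2.134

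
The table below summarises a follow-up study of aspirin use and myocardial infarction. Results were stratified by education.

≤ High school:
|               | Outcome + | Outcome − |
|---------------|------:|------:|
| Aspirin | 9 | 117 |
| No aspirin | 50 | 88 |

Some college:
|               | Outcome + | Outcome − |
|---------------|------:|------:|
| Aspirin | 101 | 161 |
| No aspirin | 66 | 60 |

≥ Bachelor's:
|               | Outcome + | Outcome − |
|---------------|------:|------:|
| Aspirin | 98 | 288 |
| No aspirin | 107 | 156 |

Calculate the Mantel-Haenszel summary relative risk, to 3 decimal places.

0.585

RR_MH = Σ(aᵢ·n₀ᵢ/nᵢ) / Σ(cᵢ·n₁ᵢ/nᵢ), with n₁ᵢ = aᵢ+bᵢ (exposed), n₀ᵢ = cᵢ+dᵢ (unexposed), nᵢ = n₁ᵢ+n₀ᵢ.
Stratum 1 (≤ High school): n₁ = 126, n₀ = 138, n = 264; a·n₀/n = 9·138/264 = 4.7045; c·n₁/n = 50·126/264 = 23.8636
Stratum 2 (Some college): n₁ = 262, n₀ = 126, n = 388; a·n₀/n = 101·126/388 = 32.7990; c·n₁/n = 66·262/388 = 44.5670
Stratum 3 (≥ Bachelor's): n₁ = 386, n₀ = 263, n = 649; a·n₀/n = 98·263/649 = 39.7134; c·n₁/n = 107·386/649 = 63.6394
RR_MH = (4.7045 + 32.7990 + 39.7134) / (23.8636 + 44.5670 + 63.6394) = 77.2169 / 132.0701 = 0.58467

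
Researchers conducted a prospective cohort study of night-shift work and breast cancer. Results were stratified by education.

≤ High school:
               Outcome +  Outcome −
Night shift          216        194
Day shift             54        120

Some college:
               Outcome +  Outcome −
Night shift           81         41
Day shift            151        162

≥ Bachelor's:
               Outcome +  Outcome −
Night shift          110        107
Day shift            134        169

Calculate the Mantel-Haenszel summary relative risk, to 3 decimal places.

RR_MH = Σ(aᵢ·n₀ᵢ/nᵢ) / Σ(cᵢ·n₁ᵢ/nᵢ), with n₁ᵢ = aᵢ+bᵢ (exposed), n₀ᵢ = cᵢ+dᵢ (unexposed), nᵢ = n₁ᵢ+n₀ᵢ.
Stratum 1 (≤ High school): n₁ = 410, n₀ = 174, n = 584; a·n₀/n = 216·174/584 = 64.3562; c·n₁/n = 54·410/584 = 37.9110
Stratum 2 (Some college): n₁ = 122, n₀ = 313, n = 435; a·n₀/n = 81·313/435 = 58.2828; c·n₁/n = 151·122/435 = 42.3494
Stratum 3 (≥ Bachelor's): n₁ = 217, n₀ = 303, n = 520; a·n₀/n = 110·303/520 = 64.0962; c·n₁/n = 134·217/520 = 55.9192
RR_MH = (64.3562 + 58.2828 + 64.0962) / (37.9110 + 42.3494 + 55.9192) = 186.7351 / 136.1796 = 1.37124

1.371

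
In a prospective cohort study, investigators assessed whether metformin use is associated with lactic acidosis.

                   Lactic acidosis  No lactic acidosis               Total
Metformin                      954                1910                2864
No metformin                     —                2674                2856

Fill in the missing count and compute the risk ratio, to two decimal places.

The missing cell is in the unexposed row: 2856 − 2674 = 182.
So a = 954, b = 1910, c = 182, d = 2674.
RR = [a/(a+b)] / [c/(c+d)] = (954/2864) / (182/2856) = 0.33310/0.06373 = 5.22712

5.23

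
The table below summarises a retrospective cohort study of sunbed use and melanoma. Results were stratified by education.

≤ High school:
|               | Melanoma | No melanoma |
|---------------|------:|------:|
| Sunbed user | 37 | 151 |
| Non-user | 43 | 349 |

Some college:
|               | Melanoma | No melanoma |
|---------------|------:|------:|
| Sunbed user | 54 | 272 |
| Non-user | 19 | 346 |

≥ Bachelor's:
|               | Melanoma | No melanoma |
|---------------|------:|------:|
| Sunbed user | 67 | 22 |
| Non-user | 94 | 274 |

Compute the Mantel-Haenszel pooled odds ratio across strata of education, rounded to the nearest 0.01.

OR_MH = Σ(aᵢdᵢ/nᵢ) / Σ(bᵢcᵢ/nᵢ), where nᵢ is the stratum total.
Stratum 1 (≤ High school): n = 580; a·d/n = 37·349/580 = 22.2638; b·c/n = 151·43/580 = 11.1948
Stratum 2 (Some college): n = 691; a·d/n = 54·346/691 = 27.0391; b·c/n = 272·19/691 = 7.4790
Stratum 3 (≥ Bachelor's): n = 457; a·d/n = 67·274/457 = 40.1707; b·c/n = 22·94/457 = 4.5252
OR_MH = (22.2638 + 27.0391 + 40.1707) / (11.1948 + 7.4790 + 4.5252) = 89.4735 / 23.1990 = 3.85678

3.86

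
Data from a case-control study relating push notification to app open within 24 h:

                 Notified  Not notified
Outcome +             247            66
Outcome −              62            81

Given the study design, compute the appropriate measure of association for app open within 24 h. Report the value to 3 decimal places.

Reading the table with exposure as columns: a = 247 (Notified, case), b = 62 (Notified, non-case), c = 66 (Not notified, case), d = 81.
This is a case-control study: participants were sampled on outcome status, so risks in the source population cannot be estimated directly — relative risk is not valid here. The odds ratio is the appropriate measure.
OR = (a·d)/(b·c) = (247 × 81) / (62 × 66) = 20007 / 4092 = 4.88930

4.889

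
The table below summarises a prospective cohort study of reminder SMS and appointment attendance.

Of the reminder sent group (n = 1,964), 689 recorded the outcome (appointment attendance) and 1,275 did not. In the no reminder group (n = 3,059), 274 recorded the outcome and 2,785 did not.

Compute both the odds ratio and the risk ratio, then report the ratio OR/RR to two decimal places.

1.40

From the description: a = 689, b = 1275, c = 274, d = 2785.
OR = (689·2785)/(1275·274) = 1918865/349350 = 5.49267
Risk in exposed = 689/1964 = 0.35081; risk in unexposed = 274/3059 = 0.08957; RR = 3.91658
OR/RR = 5.49267 / 3.91658 = 1.40242
The outcome is not rare, so the OR lies further from 1 than the RR.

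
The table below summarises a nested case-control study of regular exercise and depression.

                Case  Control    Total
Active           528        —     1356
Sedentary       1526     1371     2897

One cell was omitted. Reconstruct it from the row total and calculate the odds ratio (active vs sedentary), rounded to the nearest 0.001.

0.573

The missing cell is in the exposed row: 1356 − 528 = 828.
So a = 528, b = 828, c = 1526, d = 1371.
OR = (a·d)/(b·c) = (528 × 1371) / (828 × 1526) = 723888 / 1263528 = 0.57291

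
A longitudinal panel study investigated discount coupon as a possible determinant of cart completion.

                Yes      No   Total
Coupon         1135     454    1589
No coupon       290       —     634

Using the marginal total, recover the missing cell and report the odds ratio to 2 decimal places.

The missing cell is in the unexposed row: 634 − 290 = 344.
So a = 1135, b = 454, c = 290, d = 344.
OR = (a·d)/(b·c) = (1135 × 344) / (454 × 290) = 390440 / 131660 = 2.96552

2.97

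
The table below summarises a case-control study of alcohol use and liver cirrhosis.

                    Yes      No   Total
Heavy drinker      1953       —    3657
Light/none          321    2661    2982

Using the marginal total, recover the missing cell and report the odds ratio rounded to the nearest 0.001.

The missing cell is in the exposed row: 3657 − 1953 = 1704.
So a = 1953, b = 1704, c = 321, d = 2661.
OR = (a·d)/(b·c) = (1953 × 2661) / (1704 × 321) = 5196933 / 546984 = 9.50107

9.501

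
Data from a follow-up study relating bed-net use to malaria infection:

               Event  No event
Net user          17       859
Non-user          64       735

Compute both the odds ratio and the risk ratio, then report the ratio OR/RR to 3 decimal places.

Cells: a = 17, b = 859, c = 64, d = 735.
OR = (17·735)/(859·64) = 12495/54976 = 0.22728
Risk in exposed = 17/876 = 0.01941; risk in unexposed = 64/799 = 0.08010; RR = 0.24228
OR/RR = 0.22728 / 0.24228 = 0.93811
The outcome is rare in both groups, so OR ≈ RR (ratio near 1).

0.938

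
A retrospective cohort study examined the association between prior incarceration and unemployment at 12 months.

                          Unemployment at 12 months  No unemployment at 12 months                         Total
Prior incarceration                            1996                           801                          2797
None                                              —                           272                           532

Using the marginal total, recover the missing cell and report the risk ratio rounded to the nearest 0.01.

1.46

The missing cell is in the unexposed row: 532 − 272 = 260.
So a = 1996, b = 801, c = 260, d = 272.
RR = [a/(a+b)] / [c/(c+d)] = (1996/2797) / (260/532) = 0.71362/0.48872 = 1.46018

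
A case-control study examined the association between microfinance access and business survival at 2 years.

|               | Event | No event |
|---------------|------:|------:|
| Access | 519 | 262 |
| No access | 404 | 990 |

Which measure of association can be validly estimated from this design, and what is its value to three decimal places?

4.854

Cells: a = 519, b = 262, c = 404, d = 990.
This is a case-control study: participants were sampled on outcome status, so risks in the source population cannot be estimated directly — relative risk is not valid here. The odds ratio is the appropriate measure.
OR = (a·d)/(b·c) = (519 × 990) / (262 × 404) = 513810 / 105848 = 4.85422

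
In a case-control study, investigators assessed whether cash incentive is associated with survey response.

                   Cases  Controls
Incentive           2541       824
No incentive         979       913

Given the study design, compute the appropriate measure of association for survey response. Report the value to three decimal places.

2.876

Cells: a = 2541, b = 824, c = 979, d = 913.
This is a case-control study: participants were sampled on outcome status, so risks in the source population cannot be estimated directly — relative risk is not valid here. The odds ratio is the appropriate measure.
OR = (a·d)/(b·c) = (2541 × 913) / (824 × 979) = 2319933 / 806696 = 2.87585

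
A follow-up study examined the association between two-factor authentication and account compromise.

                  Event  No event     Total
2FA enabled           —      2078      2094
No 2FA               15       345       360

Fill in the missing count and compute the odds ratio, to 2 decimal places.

0.18

The missing cell is in the exposed row: 2094 − 2078 = 16.
So a = 16, b = 2078, c = 15, d = 345.
OR = (a·d)/(b·c) = (16 × 345) / (2078 × 15) = 5520 / 31170 = 0.17709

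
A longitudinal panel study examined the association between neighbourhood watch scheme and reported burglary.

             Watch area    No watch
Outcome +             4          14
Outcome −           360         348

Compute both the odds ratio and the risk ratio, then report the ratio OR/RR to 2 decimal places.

0.97

Reading the table with exposure as columns: a = 4 (Watch area, case), b = 360 (Watch area, non-case), c = 14 (No watch, case), d = 348.
OR = (4·348)/(360·14) = 1392/5040 = 0.27619
Risk in exposed = 4/364 = 0.01099; risk in unexposed = 14/362 = 0.03867; RR = 0.28414
OR/RR = 0.27619 / 0.28414 = 0.97201
The outcome is rare in both groups, so OR ≈ RR (ratio near 1).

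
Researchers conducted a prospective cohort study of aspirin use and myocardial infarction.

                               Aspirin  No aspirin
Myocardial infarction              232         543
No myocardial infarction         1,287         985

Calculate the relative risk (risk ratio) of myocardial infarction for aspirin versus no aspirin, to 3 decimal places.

0.430

Reading the table with exposure as columns: a = 232 (Aspirin, case), b = 1287 (Aspirin, non-case), c = 543 (No aspirin, case), d = 985.
Risk in exposed = 232/1519 = 0.15273; risk in unexposed = 543/1528 = 0.35537.
RR = 0.15273 / 0.35537 = 0.42979
The risk is 57% lower among the exposed than among the unexposed.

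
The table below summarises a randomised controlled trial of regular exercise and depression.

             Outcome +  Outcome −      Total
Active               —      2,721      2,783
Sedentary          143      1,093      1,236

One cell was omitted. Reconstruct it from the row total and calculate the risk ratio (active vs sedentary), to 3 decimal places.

The missing cell is in the exposed row: 2783 − 2721 = 62.
So a = 62, b = 2721, c = 143, d = 1093.
RR = [a/(a+b)] / [c/(c+d)] = (62/2783) / (143/1236) = 0.02228/0.11570 = 0.19256

0.193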